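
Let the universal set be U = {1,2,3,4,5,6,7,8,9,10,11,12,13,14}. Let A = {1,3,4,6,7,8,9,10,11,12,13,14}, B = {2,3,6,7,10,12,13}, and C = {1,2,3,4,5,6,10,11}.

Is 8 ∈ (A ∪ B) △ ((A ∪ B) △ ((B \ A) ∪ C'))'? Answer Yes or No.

8 ∈ A and 8 ∉ B, so 8 ∈ A ∪ B
8 ∈ A and 8 ∉ B, so 8 ∈ A ∪ B
8 ∉ B and 8 ∈ A, so 8 ∉ B \ A
8 ∉ C, so 8 ∈ C'
8 ∉ (B \ A) and 8 ∈ C', so 8 ∈ (B \ A) ∪ C'
8 ∈ (A ∪ B) and 8 ∈ ((B \ A) ∪ C'), so 8 ∉ (A ∪ B) △ ((B \ A) ∪ C')
8 ∈ ((A ∪ B) △ ((B \ A) ∪ C'))' since 8 ∉ ((A ∪ B) △ ((B \ A) ∪ C'))
8 ∈ (A ∪ B) and 8 ∈ ((A ∪ B) △ ((B \ A) ∪ C'))', so 8 ∉ (A ∪ B) △ ((A ∪ B) △ ((B \ A) ∪ C'))'

No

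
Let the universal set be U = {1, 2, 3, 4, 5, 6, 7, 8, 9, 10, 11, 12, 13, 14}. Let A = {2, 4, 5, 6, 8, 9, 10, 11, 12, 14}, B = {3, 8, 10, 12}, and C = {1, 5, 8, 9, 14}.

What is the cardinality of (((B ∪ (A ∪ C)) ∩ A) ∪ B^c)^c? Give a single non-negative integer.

A ∪ C = {1, 2, 4, 5, 6, 8, 9, 10, 11, 12, 14}
B ∪ (A ∪ C) = {1, 2, 3, 4, 5, 6, 8, 9, 10, 11, 12, 14}
(B ∪ (A ∪ C)) ∩ A = {2, 4, 5, 6, 8, 9, 10, 11, 12, 14}
B^c = {1, 2, 4, 5, 6, 7, 9, 11, 13, 14}
((B ∪ (A ∪ C)) ∩ A) ∪ B^c = {1, 2, 4, 5, 6, 7, 8, 9, 10, 11, 12, 13, 14}
(((B ∪ (A ∪ C)) ∩ A) ∪ B^c)^c = {3}
|(((B ∪ (A ∪ C)) ∩ A) ∪ B^c)^c| = 1

1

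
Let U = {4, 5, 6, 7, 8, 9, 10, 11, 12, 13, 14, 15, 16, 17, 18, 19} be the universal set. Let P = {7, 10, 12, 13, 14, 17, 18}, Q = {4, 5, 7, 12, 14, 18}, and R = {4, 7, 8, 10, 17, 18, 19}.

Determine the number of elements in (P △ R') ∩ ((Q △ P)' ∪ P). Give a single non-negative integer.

9

R' = {5, 6, 9, 11, 12, 13, 14, 15, 16}
P △ R' = {5, 6, 7, 9, 10, 11, 15, 16, 17, 18}
Q △ P = {4, 5, 10, 13, 17}
(Q △ P)' = {6, 7, 8, 9, 11, 12, 14, 15, 16, 18, 19}
(Q △ P)' ∪ P = {6, 7, 8, 9, 10, 11, 12, 13, 14, 15, 16, 17, 18, 19}
(P △ R') ∩ ((Q △ P)' ∪ P) = {6, 7, 9, 10, 11, 15, 16, 17, 18}
|(P △ R') ∩ ((Q △ P)' ∪ P)| = 9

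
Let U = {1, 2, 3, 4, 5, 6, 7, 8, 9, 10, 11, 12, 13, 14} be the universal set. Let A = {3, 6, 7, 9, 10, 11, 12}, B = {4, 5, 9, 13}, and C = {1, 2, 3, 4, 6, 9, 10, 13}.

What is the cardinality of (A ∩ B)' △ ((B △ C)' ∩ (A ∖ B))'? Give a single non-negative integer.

4

A ∩ B = {9}
(A ∩ B)' = {1, 2, 3, 4, 5, 6, 7, 8, 10, 11, 12, 13, 14}
B △ C = {1, 2, 3, 5, 6, 10}
(B △ C)' = {4, 7, 8, 9, 11, 12, 13, 14}
A ∖ B = {3, 6, 7, 10, 11, 12}
(B △ C)' ∩ (A ∖ B) = {7, 11, 12}
((B △ C)' ∩ (A ∖ B))' = {1, 2, 3, 4, 5, 6, 8, 9, 10, 13, 14}
(A ∩ B)' △ ((B △ C)' ∩ (A ∖ B))' = {7, 9, 11, 12}
|(A ∩ B)' △ ((B △ C)' ∩ (A ∖ B))'| = 4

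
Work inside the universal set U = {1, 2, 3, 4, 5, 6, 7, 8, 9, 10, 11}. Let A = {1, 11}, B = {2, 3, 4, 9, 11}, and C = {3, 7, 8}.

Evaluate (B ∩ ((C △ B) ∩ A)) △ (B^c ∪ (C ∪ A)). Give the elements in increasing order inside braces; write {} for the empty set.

{1, 3, 5, 6, 7, 8, 10}

C △ B = {2, 4, 7, 8, 9, 11}
(C △ B) ∩ A = {11}
B ∩ ((C △ B) ∩ A) = {11}
B^c = {1, 5, 6, 7, 8, 10}
C ∪ A = {1, 3, 7, 8, 11}
B^c ∪ (C ∪ A) = {1, 3, 5, 6, 7, 8, 10, 11}
(B ∩ ((C △ B) ∩ A)) △ (B^c ∪ (C ∪ A)) = {1, 3, 5, 6, 7, 8, 10}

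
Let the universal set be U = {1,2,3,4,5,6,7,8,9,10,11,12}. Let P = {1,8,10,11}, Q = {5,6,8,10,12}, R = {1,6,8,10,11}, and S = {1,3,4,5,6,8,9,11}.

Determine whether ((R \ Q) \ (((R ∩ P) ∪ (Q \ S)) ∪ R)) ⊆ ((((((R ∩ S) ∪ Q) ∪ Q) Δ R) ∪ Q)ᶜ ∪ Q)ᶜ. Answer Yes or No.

R \ Q = {1,11}
R ∩ P = {1,8,10,11}
Q \ S = {10,12}
(R ∩ P) ∪ (Q \ S) = {1,8,10,11,12}
((R ∩ P) ∪ (Q \ S)) ∪ R = {1,6,8,10,11,12}
(R \ Q) \ (((R ∩ P) ∪ (Q \ S)) ∪ R) = {}
R ∩ S = {1,6,8,11}
(R ∩ S) ∪ Q = {1,5,6,8,10,11,12}
((R ∩ S) ∪ Q) ∪ Q = {1,5,6,8,10,11,12}
(((R ∩ S) ∪ Q) ∪ Q) Δ R = {5,12}
((((R ∩ S) ∪ Q) ∪ Q) Δ R) ∪ Q = {5,6,8,10,12}
(((((R ∩ S) ∪ Q) ∪ Q) Δ R) ∪ Q)ᶜ = {1,2,3,4,7,9,11}
(((((R ∩ S) ∪ Q) ∪ Q) Δ R) ∪ Q)ᶜ ∪ Q = {1,2,3,4,5,6,7,8,9,10,11,12}
((((((R ∩ S) ∪ Q) ∪ Q) Δ R) ∪ Q)ᶜ ∪ Q)ᶜ = {}
Every element of {} is in {}, so (R \ Q) \ (((R ∩ P) ∪ (Q \ S)) ∪ R) ⊆ ((((((R ∩ S) ∪ Q) ∪ Q) Δ R) ∪ Q)ᶜ ∪ Q)ᶜ.

Yes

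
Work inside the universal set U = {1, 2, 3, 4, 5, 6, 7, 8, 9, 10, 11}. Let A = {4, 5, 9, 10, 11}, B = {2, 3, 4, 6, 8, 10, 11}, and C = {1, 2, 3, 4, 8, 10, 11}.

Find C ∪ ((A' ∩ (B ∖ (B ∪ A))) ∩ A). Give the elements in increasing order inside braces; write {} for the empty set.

{1, 2, 3, 4, 8, 10, 11}

A' = {1, 2, 3, 6, 7, 8}
B ∪ A = {2, 3, 4, 5, 6, 8, 9, 10, 11}
B ∖ (B ∪ A) = {}
A' ∩ (B ∖ (B ∪ A)) = {}
(A' ∩ (B ∖ (B ∪ A))) ∩ A = {}
C ∪ ((A' ∩ (B ∖ (B ∪ A))) ∩ A) = {1, 2, 3, 4, 8, 10, 11}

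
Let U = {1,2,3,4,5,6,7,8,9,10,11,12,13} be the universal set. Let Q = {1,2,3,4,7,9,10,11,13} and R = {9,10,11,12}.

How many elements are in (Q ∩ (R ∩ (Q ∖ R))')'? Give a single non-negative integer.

Q ∖ R = {1,2,3,4,7,13}
R ∩ (Q ∖ R) = {}
(R ∩ (Q ∖ R))' = {1,2,3,4,5,6,7,8,9,10,11,12,13}
Q ∩ (R ∩ (Q ∖ R))' = {1,2,3,4,7,9,10,11,13}
(Q ∩ (R ∩ (Q ∖ R))')' = {5,6,8,12}
|(Q ∩ (R ∩ (Q ∖ R))')'| = 4

4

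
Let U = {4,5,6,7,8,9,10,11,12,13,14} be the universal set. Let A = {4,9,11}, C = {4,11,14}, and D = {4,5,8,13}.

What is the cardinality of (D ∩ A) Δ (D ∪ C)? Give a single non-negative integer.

5

D ∩ A = {4}
D ∪ C = {4,5,8,11,13,14}
(D ∩ A) Δ (D ∪ C) = {5,8,11,13,14}
|(D ∩ A) Δ (D ∪ C)| = 5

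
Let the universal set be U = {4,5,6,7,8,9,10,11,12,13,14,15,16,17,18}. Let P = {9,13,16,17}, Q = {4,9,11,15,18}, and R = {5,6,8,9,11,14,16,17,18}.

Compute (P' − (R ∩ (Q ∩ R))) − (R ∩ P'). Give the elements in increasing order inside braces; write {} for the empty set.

P' = {4,5,6,7,8,10,11,12,14,15,18}
Q ∩ R = {9,11,18}
R ∩ (Q ∩ R) = {9,11,18}
P' − (R ∩ (Q ∩ R)) = {4,5,6,7,8,10,12,14,15}
R ∩ P' = {5,6,8,11,14,18}
(P' − (R ∩ (Q ∩ R))) − (R ∩ P') = {4,7,10,12,15}

{4,7,10,12,15}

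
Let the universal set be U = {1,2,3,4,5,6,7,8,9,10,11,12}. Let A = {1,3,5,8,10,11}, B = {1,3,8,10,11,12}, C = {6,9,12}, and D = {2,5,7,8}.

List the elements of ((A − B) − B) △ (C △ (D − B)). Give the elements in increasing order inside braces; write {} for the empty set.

{2,6,7,9,12}

A − B = {5}
(A − B) − B = {5}
D − B = {2,5,7}
C △ (D − B) = {2,5,6,7,9,12}
((A − B) − B) △ (C △ (D − B)) = {2,6,7,9,12}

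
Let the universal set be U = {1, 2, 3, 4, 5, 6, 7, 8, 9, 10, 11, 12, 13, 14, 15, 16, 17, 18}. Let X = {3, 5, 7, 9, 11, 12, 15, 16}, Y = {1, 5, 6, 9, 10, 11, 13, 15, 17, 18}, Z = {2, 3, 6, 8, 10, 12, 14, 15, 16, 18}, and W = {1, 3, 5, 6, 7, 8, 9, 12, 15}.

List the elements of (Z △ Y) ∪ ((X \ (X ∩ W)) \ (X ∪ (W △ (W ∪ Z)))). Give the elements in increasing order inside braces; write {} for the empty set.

Z △ Y = {1, 2, 3, 5, 8, 9, 11, 12, 13, 14, 16, 17}
X ∩ W = {3, 5, 7, 9, 12, 15}
X \ (X ∩ W) = {11, 16}
W ∪ Z = {1, 2, 3, 5, 6, 7, 8, 9, 10, 12, 14, 15, 16, 18}
W △ (W ∪ Z) = {2, 10, 14, 16, 18}
X ∪ (W △ (W ∪ Z)) = {2, 3, 5, 7, 9, 10, 11, 12, 14, 15, 16, 18}
(X \ (X ∩ W)) \ (X ∪ (W △ (W ∪ Z))) = {}
(Z △ Y) ∪ ((X \ (X ∩ W)) \ (X ∪ (W △ (W ∪ Z)))) = {1, 2, 3, 5, 8, 9, 11, 12, 13, 14, 16, 17}

{1, 2, 3, 5, 8, 9, 11, 12, 13, 14, 16, 17}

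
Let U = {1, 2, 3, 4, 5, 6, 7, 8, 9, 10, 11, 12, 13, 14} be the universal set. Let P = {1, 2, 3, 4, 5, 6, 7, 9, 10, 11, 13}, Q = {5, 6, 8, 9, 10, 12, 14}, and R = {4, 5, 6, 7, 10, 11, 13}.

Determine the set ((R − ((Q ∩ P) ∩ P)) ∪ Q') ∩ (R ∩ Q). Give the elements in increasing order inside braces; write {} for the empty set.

{}

Q ∩ P = {5, 6, 9, 10}
(Q ∩ P) ∩ P = {5, 6, 9, 10}
R − ((Q ∩ P) ∩ P) = {4, 7, 11, 13}
Q' = {1, 2, 3, 4, 7, 11, 13}
(R − ((Q ∩ P) ∩ P)) ∪ Q' = {1, 2, 3, 4, 7, 11, 13}
R ∩ Q = {5, 6, 10}
((R − ((Q ∩ P) ∩ P)) ∪ Q') ∩ (R ∩ Q) = {}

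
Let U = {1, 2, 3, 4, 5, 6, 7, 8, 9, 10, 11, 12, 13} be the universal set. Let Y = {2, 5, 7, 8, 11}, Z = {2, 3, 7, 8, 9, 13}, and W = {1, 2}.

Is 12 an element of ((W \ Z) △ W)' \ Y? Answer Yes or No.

Yes

12 ∉ W and 12 ∉ Z, so 12 ∉ W \ Z
12 ∉ (W \ Z) and 12 ∉ W, so 12 ∉ (W \ Z) △ W
12 ∈ ((W \ Z) △ W)' since 12 ∉ ((W \ Z) △ W)
12 ∈ ((W \ Z) △ W)' and 12 ∉ Y, so 12 ∈ ((W \ Z) △ W)' \ Y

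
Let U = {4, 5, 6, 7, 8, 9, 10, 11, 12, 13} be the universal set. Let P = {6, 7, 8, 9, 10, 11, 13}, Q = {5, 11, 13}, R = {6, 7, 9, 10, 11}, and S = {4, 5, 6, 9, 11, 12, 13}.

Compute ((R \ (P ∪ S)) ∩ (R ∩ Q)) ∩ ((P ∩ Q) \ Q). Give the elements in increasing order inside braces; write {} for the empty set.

{}

P ∪ S = {4, 5, 6, 7, 8, 9, 10, 11, 12, 13}
R \ (P ∪ S) = {}
R ∩ Q = {11}
(R \ (P ∪ S)) ∩ (R ∩ Q) = {}
P ∩ Q = {11, 13}
(P ∩ Q) \ Q = {}
((R \ (P ∪ S)) ∩ (R ∩ Q)) ∩ ((P ∩ Q) \ Q) = {}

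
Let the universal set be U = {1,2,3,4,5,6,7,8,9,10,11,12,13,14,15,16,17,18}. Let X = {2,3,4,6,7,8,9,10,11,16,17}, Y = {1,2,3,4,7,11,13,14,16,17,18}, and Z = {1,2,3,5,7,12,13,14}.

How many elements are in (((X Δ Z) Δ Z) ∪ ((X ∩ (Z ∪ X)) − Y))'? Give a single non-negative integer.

X Δ Z = {1,4,5,6,8,9,10,11,12,13,14,16,17}
(X Δ Z) Δ Z = {2,3,4,6,7,8,9,10,11,16,17}
Z ∪ X = {1,2,3,4,5,6,7,8,9,10,11,12,13,14,16,17}
X ∩ (Z ∪ X) = {2,3,4,6,7,8,9,10,11,16,17}
(X ∩ (Z ∪ X)) − Y = {6,8,9,10}
((X Δ Z) Δ Z) ∪ ((X ∩ (Z ∪ X)) − Y) = {2,3,4,6,7,8,9,10,11,16,17}
(((X Δ Z) Δ Z) ∪ ((X ∩ (Z ∪ X)) − Y))' = {1,5,12,13,14,15,18}
|(((X Δ Z) Δ Z) ∪ ((X ∩ (Z ∪ X)) − Y))'| = 7

7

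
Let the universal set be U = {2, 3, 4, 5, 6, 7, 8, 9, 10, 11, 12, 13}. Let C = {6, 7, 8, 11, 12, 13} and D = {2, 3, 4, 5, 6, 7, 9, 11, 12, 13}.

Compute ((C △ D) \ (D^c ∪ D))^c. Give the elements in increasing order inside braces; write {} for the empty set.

C △ D = {2, 3, 4, 5, 8, 9}
D^c = {8, 10}
D^c ∪ D = {2, 3, 4, 5, 6, 7, 8, 9, 10, 11, 12, 13}
(C △ D) \ (D^c ∪ D) = {}
((C △ D) \ (D^c ∪ D))^c = {2, 3, 4, 5, 6, 7, 8, 9, 10, 11, 12, 13}

{2, 3, 4, 5, 6, 7, 8, 9, 10, 11, 12, 13}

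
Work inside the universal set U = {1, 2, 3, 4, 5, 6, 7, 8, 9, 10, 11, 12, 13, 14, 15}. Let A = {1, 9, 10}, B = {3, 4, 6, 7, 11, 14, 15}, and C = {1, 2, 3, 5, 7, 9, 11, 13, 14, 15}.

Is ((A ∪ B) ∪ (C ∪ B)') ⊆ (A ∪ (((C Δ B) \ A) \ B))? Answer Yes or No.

No

A ∪ B = {1, 3, 4, 6, 7, 9, 10, 11, 14, 15}
C ∪ B = {1, 2, 3, 4, 5, 6, 7, 9, 11, 13, 14, 15}
(C ∪ B)' = {8, 10, 12}
(A ∪ B) ∪ (C ∪ B)' = {1, 3, 4, 6, 7, 8, 9, 10, 11, 12, 14, 15}
C Δ B = {1, 2, 4, 5, 6, 9, 13}
(C Δ B) \ A = {2, 4, 5, 6, 13}
((C Δ B) \ A) \ B = {2, 5, 13}
A ∪ (((C Δ B) \ A) \ B) = {1, 2, 5, 9, 10, 13}
3 ∈ (A ∪ B) ∪ (C ∪ B)' but 3 ∉ A ∪ (((C Δ B) \ A) \ B), so the inclusion fails.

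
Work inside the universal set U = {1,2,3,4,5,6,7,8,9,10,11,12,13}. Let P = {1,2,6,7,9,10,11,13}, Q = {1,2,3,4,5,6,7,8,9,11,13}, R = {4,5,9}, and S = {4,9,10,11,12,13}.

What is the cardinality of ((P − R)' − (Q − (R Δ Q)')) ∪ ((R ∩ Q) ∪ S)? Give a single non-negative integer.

7

P − R = {1,2,6,7,10,11,13}
(P − R)' = {3,4,5,8,9,12}
R Δ Q = {1,2,3,6,7,8,11,13}
(R Δ Q)' = {4,5,9,10,12}
Q − (R Δ Q)' = {1,2,3,6,7,8,11,13}
(P − R)' − (Q − (R Δ Q)') = {4,5,9,12}
R ∩ Q = {4,5,9}
(R ∩ Q) ∪ S = {4,5,9,10,11,12,13}
((P − R)' − (Q − (R Δ Q)')) ∪ ((R ∩ Q) ∪ S) = {4,5,9,10,11,12,13}
|((P − R)' − (Q − (R Δ Q)')) ∪ ((R ∩ Q) ∪ S)| = 7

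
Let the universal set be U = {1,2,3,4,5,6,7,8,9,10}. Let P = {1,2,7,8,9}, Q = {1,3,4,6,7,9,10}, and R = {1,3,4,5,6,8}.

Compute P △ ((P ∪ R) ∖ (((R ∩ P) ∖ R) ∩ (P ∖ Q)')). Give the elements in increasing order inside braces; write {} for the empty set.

{3,4,5,6}

P ∪ R = {1,2,3,4,5,6,7,8,9}
R ∩ P = {1,8}
(R ∩ P) ∖ R = {}
P ∖ Q = {2,8}
(P ∖ Q)' = {1,3,4,5,6,7,9,10}
((R ∩ P) ∖ R) ∩ (P ∖ Q)' = {}
(P ∪ R) ∖ (((R ∩ P) ∖ R) ∩ (P ∖ Q)') = {1,2,3,4,5,6,7,8,9}
P △ ((P ∪ R) ∖ (((R ∩ P) ∖ R) ∩ (P ∖ Q)')) = {3,4,5,6}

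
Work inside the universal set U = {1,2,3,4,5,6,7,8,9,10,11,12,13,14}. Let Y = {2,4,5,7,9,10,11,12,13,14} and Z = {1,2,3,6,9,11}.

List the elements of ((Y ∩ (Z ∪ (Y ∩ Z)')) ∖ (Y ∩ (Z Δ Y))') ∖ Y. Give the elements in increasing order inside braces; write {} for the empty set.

Y ∩ Z = {2,9,11}
(Y ∩ Z)' = {1,3,4,5,6,7,8,10,12,13,14}
Z ∪ (Y ∩ Z)' = {1,2,3,4,5,6,7,8,9,10,11,12,13,14}
Y ∩ (Z ∪ (Y ∩ Z)') = {2,4,5,7,9,10,11,12,13,14}
Z Δ Y = {1,3,4,5,6,7,10,12,13,14}
Y ∩ (Z Δ Y) = {4,5,7,10,12,13,14}
(Y ∩ (Z Δ Y))' = {1,2,3,6,8,9,11}
(Y ∩ (Z ∪ (Y ∩ Z)')) ∖ (Y ∩ (Z Δ Y))' = {4,5,7,10,12,13,14}
((Y ∩ (Z ∪ (Y ∩ Z)')) ∖ (Y ∩ (Z Δ Y))') ∖ Y = {}

{}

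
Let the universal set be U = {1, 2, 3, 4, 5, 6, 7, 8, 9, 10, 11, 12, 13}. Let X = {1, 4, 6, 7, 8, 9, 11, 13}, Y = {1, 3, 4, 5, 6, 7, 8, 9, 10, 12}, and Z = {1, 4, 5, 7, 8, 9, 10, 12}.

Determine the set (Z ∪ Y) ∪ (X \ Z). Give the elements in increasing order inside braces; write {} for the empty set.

Z ∪ Y = {1, 3, 4, 5, 6, 7, 8, 9, 10, 12}
X \ Z = {6, 11, 13}
(Z ∪ Y) ∪ (X \ Z) = {1, 3, 4, 5, 6, 7, 8, 9, 10, 11, 12, 13}

{1, 3, 4, 5, 6, 7, 8, 9, 10, 11, 12, 13}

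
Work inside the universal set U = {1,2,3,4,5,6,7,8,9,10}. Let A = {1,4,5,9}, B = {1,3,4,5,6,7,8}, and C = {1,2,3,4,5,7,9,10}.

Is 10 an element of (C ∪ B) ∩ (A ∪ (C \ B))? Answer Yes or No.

10 ∈ C and 10 ∉ B, so 10 ∈ C ∪ B
10 ∈ C and 10 ∉ B, so 10 ∈ C \ B
10 ∉ A and 10 ∈ (C \ B), so 10 ∈ A ∪ (C \ B)
10 ∈ (C ∪ B) and 10 ∈ (A ∪ (C \ B)), so 10 ∈ (C ∪ B) ∩ (A ∪ (C \ B))

Yes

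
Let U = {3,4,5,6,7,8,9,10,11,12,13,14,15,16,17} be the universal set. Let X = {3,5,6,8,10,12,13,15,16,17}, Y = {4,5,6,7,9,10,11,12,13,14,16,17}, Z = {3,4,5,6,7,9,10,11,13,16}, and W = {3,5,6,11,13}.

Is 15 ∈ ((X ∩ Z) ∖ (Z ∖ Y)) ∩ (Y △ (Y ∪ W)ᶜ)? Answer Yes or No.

No

15 ∈ X and 15 ∉ Z, so 15 ∉ X ∩ Z
15 ∉ Z and 15 ∉ Y, so 15 ∉ Z ∖ Y
15 ∉ (X ∩ Z) and 15 ∉ (Z ∖ Y), so 15 ∉ (X ∩ Z) ∖ (Z ∖ Y)
15 ∉ Y and 15 ∉ W, so 15 ∉ Y ∪ W
15 ∈ (Y ∪ W)ᶜ since 15 ∉ (Y ∪ W)
15 ∉ Y and 15 ∈ (Y ∪ W)ᶜ, so 15 ∈ Y △ (Y ∪ W)ᶜ
15 ∉ ((X ∩ Z) ∖ (Z ∖ Y)) and 15 ∈ (Y △ (Y ∪ W)ᶜ), so 15 ∉ ((X ∩ Z) ∖ (Z ∖ Y)) ∩ (Y △ (Y ∪ W)ᶜ)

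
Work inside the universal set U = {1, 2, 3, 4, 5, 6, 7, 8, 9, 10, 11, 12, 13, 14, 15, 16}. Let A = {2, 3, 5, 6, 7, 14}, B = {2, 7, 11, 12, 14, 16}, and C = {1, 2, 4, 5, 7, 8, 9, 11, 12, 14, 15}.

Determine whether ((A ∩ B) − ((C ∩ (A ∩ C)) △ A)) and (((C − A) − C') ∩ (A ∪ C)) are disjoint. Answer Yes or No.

Yes

A ∩ B = {2, 7, 14}
A ∩ C = {2, 5, 7, 14}
C ∩ (A ∩ C) = {2, 5, 7, 14}
(C ∩ (A ∩ C)) △ A = {3, 6}
(A ∩ B) − ((C ∩ (A ∩ C)) △ A) = {2, 7, 14}
C − A = {1, 4, 8, 9, 11, 12, 15}
C' = {3, 6, 10, 13, 16}
(C − A) − C' = {1, 4, 8, 9, 11, 12, 15}
A ∪ C = {1, 2, 3, 4, 5, 6, 7, 8, 9, 11, 12, 14, 15}
((C − A) − C') ∩ (A ∪ C) = {1, 4, 8, 9, 11, 12, 15}
{2, 7, 14} and {1, 4, 8, 9, 11, 12, 15} share no elements.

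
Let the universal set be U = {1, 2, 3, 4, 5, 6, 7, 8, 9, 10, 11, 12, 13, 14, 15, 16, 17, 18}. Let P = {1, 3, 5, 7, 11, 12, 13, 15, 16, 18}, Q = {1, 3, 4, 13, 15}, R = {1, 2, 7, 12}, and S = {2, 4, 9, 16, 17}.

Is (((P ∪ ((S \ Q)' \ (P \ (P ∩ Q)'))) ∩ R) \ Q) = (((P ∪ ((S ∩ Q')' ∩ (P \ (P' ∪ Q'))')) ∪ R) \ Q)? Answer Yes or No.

No

S \ Q = {2, 9, 16, 17}
(S \ Q)' = {1, 3, 4, 5, 6, 7, 8, 10, 11, 12, 13, 14, 15, 18}
P ∩ Q = {1, 3, 13, 15}
(P ∩ Q)' = {2, 4, 5, 6, 7, 8, 9, 10, 11, 12, 14, 16, 17, 18}
P \ (P ∩ Q)' = {1, 3, 13, 15}
(S \ Q)' \ (P \ (P ∩ Q)') = {4, 5, 6, 7, 8, 10, 11, 12, 14, 18}
P ∪ ((S \ Q)' \ (P \ (P ∩ Q)')) = {1, 3, 4, 5, 6, 7, 8, 10, 11, 12, 13, 14, 15, 16, 18}
(P ∪ ((S \ Q)' \ (P \ (P ∩ Q)'))) ∩ R = {1, 7, 12}
((P ∪ ((S \ Q)' \ (P \ (P ∩ Q)'))) ∩ R) \ Q = {7, 12}
Q' = {2, 5, 6, 7, 8, 9, 10, 11, 12, 14, 16, 17, 18}
S ∩ Q' = {2, 9, 16, 17}
(S ∩ Q')' = {1, 3, 4, 5, 6, 7, 8, 10, 11, 12, 13, 14, 15, 18}
P' = {2, 4, 6, 8, 9, 10, 14, 17}
P' ∪ Q' = {2, 4, 5, 6, 7, 8, 9, 10, 11, 12, 14, 16, 17, 18}
P \ (P' ∪ Q') = {1, 3, 13, 15}
(P \ (P' ∪ Q'))' = {2, 4, 5, 6, 7, 8, 9, 10, 11, 12, 14, 16, 17, 18}
(S ∩ Q')' ∩ (P \ (P' ∪ Q'))' = {4, 5, 6, 7, 8, 10, 11, 12, 14, 18}
P ∪ ((S ∩ Q')' ∩ (P \ (P' ∪ Q'))') = {1, 3, 4, 5, 6, 7, 8, 10, 11, 12, 13, 14, 15, 16, 18}
(P ∪ ((S ∩ Q')' ∩ (P \ (P' ∪ Q'))')) ∪ R = {1, 2, 3, 4, 5, 6, 7, 8, 10, 11, 12, 13, 14, 15, 16, 18}
((P ∪ ((S ∩ Q')' ∩ (P \ (P' ∪ Q'))')) ∪ R) \ Q = {2, 5, 6, 7, 8, 10, 11, 12, 14, 16, 18}
2 ∈ ((P ∪ ((S ∩ Q')' ∩ (P \ (P' ∪ Q'))')) ∪ R) \ Q but 2 ∉ ((P ∪ ((S \ Q)' \ (P \ (P ∩ Q)'))) ∩ R) \ Q, so they differ.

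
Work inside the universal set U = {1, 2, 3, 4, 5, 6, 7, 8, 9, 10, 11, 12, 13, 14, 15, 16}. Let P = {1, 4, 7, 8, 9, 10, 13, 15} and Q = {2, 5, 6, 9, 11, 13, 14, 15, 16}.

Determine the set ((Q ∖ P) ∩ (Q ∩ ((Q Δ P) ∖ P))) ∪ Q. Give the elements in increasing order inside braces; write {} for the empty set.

{2, 5, 6, 9, 11, 13, 14, 15, 16}

Q ∖ P = {2, 5, 6, 11, 14, 16}
Q Δ P = {1, 2, 4, 5, 6, 7, 8, 10, 11, 14, 16}
(Q Δ P) ∖ P = {2, 5, 6, 11, 14, 16}
Q ∩ ((Q Δ P) ∖ P) = {2, 5, 6, 11, 14, 16}
(Q ∖ P) ∩ (Q ∩ ((Q Δ P) ∖ P)) = {2, 5, 6, 11, 14, 16}
((Q ∖ P) ∩ (Q ∩ ((Q Δ P) ∖ P))) ∪ Q = {2, 5, 6, 9, 11, 13, 14, 15, 16}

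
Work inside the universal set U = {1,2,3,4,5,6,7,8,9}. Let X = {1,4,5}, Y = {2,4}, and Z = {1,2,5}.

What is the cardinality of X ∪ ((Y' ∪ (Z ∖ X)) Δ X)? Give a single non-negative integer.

9

Y' = {1,3,5,6,7,8,9}
Z ∖ X = {2}
Y' ∪ (Z ∖ X) = {1,2,3,5,6,7,8,9}
(Y' ∪ (Z ∖ X)) Δ X = {2,3,4,6,7,8,9}
X ∪ ((Y' ∪ (Z ∖ X)) Δ X) = {1,2,3,4,5,6,7,8,9}
|X ∪ ((Y' ∪ (Z ∖ X)) Δ X)| = 9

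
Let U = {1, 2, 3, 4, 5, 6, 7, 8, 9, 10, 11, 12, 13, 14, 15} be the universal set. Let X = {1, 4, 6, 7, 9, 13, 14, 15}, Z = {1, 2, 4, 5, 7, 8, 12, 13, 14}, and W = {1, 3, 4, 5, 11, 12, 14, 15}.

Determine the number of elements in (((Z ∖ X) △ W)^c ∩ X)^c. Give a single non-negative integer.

Z ∖ X = {2, 5, 8, 12}
(Z ∖ X) △ W = {1, 2, 3, 4, 8, 11, 14, 15}
((Z ∖ X) △ W)^c = {5, 6, 7, 9, 10, 12, 13}
((Z ∖ X) △ W)^c ∩ X = {6, 7, 9, 13}
(((Z ∖ X) △ W)^c ∩ X)^c = {1, 2, 3, 4, 5, 8, 10, 11, 12, 14, 15}
|(((Z ∖ X) △ W)^c ∩ X)^c| = 11

11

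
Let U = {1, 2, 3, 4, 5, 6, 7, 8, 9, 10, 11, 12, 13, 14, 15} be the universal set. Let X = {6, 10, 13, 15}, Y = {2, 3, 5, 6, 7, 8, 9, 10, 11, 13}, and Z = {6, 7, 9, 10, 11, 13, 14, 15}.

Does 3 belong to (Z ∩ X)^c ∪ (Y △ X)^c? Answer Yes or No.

Yes

3 ∉ Z and 3 ∉ X, so 3 ∉ Z ∩ X
3 ∈ (Z ∩ X)^c since 3 ∉ (Z ∩ X)
3 ∈ Y and 3 ∉ X, so 3 ∈ Y △ X
3 ∉ (Y △ X)^c since 3 ∈ (Y △ X)
3 ∈ (Z ∩ X)^c and 3 ∉ (Y △ X)^c, so 3 ∈ (Z ∩ X)^c ∪ (Y △ X)^c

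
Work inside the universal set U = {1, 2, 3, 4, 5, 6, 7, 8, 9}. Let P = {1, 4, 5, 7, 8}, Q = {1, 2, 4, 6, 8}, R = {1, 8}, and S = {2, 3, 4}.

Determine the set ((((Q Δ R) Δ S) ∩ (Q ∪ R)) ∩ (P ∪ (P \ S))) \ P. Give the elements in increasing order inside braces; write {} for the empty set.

{}

Q Δ R = {2, 4, 6}
(Q Δ R) Δ S = {3, 6}
Q ∪ R = {1, 2, 4, 6, 8}
((Q Δ R) Δ S) ∩ (Q ∪ R) = {6}
P \ S = {1, 5, 7, 8}
P ∪ (P \ S) = {1, 4, 5, 7, 8}
(((Q Δ R) Δ S) ∩ (Q ∪ R)) ∩ (P ∪ (P \ S)) = {}
((((Q Δ R) Δ S) ∩ (Q ∪ R)) ∩ (P ∪ (P \ S))) \ P = {}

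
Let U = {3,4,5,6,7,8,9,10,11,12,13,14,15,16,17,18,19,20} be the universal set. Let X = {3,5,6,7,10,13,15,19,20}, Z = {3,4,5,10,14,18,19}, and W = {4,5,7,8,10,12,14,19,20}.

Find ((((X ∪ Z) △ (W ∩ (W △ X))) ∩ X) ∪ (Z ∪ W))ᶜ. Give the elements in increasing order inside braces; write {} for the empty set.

{9,11,16,17}

X ∪ Z = {3,4,5,6,7,10,13,14,15,18,19,20}
W △ X = {3,4,6,8,12,13,14,15}
W ∩ (W △ X) = {4,8,12,14}
(X ∪ Z) △ (W ∩ (W △ X)) = {3,5,6,7,8,10,12,13,15,18,19,20}
((X ∪ Z) △ (W ∩ (W △ X))) ∩ X = {3,5,6,7,10,13,15,19,20}
Z ∪ W = {3,4,5,7,8,10,12,14,18,19,20}
(((X ∪ Z) △ (W ∩ (W △ X))) ∩ X) ∪ (Z ∪ W) = {3,4,5,6,7,8,10,12,13,14,15,18,19,20}
((((X ∪ Z) △ (W ∩ (W △ X))) ∩ X) ∪ (Z ∪ W))ᶜ = {9,11,16,17}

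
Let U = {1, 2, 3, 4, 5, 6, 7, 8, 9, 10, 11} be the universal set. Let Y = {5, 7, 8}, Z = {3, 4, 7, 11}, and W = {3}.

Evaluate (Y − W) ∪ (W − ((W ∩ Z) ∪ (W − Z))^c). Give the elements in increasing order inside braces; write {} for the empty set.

Y − W = {5, 7, 8}
W ∩ Z = {3}
W − Z = {}
(W ∩ Z) ∪ (W − Z) = {3}
((W ∩ Z) ∪ (W − Z))^c = {1, 2, 4, 5, 6, 7, 8, 9, 10, 11}
W − ((W ∩ Z) ∪ (W − Z))^c = {3}
(Y − W) ∪ (W − ((W ∩ Z) ∪ (W − Z))^c) = {3, 5, 7, 8}

{3, 5, 7, 8}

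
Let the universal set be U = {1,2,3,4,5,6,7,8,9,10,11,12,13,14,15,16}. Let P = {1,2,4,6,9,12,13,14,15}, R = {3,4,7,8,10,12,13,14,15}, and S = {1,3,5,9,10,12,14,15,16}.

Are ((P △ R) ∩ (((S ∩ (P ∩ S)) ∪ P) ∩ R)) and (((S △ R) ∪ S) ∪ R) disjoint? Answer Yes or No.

P △ R = {1,2,3,6,7,8,9,10}
P ∩ S = {1,9,12,14,15}
S ∩ (P ∩ S) = {1,9,12,14,15}
(S ∩ (P ∩ S)) ∪ P = {1,2,4,6,9,12,13,14,15}
((S ∩ (P ∩ S)) ∪ P) ∩ R = {4,12,13,14,15}
(P △ R) ∩ (((S ∩ (P ∩ S)) ∪ P) ∩ R) = {}
S △ R = {1,4,5,7,8,9,13,16}
(S △ R) ∪ S = {1,3,4,5,7,8,9,10,12,13,14,15,16}
((S △ R) ∪ S) ∪ R = {1,3,4,5,7,8,9,10,12,13,14,15,16}
{} and {1,3,4,5,7,8,9,10,12,13,14,15,16} share no elements.

Yes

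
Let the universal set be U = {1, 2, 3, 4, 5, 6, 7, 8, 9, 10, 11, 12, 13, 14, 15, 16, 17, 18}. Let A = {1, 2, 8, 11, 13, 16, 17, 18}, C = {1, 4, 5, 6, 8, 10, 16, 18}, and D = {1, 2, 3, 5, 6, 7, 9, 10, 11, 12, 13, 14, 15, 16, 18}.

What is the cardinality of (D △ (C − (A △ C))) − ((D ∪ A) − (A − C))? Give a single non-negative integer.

A △ C = {2, 4, 5, 6, 10, 11, 13, 17}
C − (A △ C) = {1, 8, 16, 18}
D △ (C − (A △ C)) = {2, 3, 5, 6, 7, 8, 9, 10, 11, 12, 13, 14, 15}
D ∪ A = {1, 2, 3, 5, 6, 7, 8, 9, 10, 11, 12, 13, 14, 15, 16, 17, 18}
A − C = {2, 11, 13, 17}
(D ∪ A) − (A − C) = {1, 3, 5, 6, 7, 8, 9, 10, 12, 14, 15, 16, 18}
(D △ (C − (A △ C))) − ((D ∪ A) − (A − C)) = {2, 11, 13}
|(D △ (C − (A △ C))) − ((D ∪ A) − (A − C))| = 3

3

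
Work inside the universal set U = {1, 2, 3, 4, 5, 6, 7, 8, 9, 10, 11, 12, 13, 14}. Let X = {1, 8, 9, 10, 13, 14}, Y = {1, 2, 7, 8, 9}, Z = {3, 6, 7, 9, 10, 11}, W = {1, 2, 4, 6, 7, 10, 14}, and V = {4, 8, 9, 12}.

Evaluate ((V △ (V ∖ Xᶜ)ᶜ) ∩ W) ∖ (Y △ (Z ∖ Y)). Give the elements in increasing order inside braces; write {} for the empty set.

{14}

Xᶜ = {2, 3, 4, 5, 6, 7, 11, 12}
V ∖ Xᶜ = {8, 9}
(V ∖ Xᶜ)ᶜ = {1, 2, 3, 4, 5, 6, 7, 10, 11, 12, 13, 14}
V △ (V ∖ Xᶜ)ᶜ = {1, 2, 3, 5, 6, 7, 8, 9, 10, 11, 13, 14}
(V △ (V ∖ Xᶜ)ᶜ) ∩ W = {1, 2, 6, 7, 10, 14}
Z ∖ Y = {3, 6, 10, 11}
Y △ (Z ∖ Y) = {1, 2, 3, 6, 7, 8, 9, 10, 11}
((V △ (V ∖ Xᶜ)ᶜ) ∩ W) ∖ (Y △ (Z ∖ Y)) = {14}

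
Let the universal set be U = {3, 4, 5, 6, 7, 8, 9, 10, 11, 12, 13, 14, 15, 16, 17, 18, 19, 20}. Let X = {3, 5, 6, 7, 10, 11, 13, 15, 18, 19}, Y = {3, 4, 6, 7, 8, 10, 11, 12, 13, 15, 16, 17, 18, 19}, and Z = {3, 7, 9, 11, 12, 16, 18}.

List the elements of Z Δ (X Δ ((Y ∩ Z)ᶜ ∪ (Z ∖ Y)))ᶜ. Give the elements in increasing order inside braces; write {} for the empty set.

Y ∩ Z = {3, 7, 11, 12, 16, 18}
(Y ∩ Z)ᶜ = {4, 5, 6, 8, 9, 10, 13, 14, 15, 17, 19, 20}
Z ∖ Y = {9}
(Y ∩ Z)ᶜ ∪ (Z ∖ Y) = {4, 5, 6, 8, 9, 10, 13, 14, 15, 17, 19, 20}
X Δ ((Y ∩ Z)ᶜ ∪ (Z ∖ Y)) = {3, 4, 7, 8, 9, 11, 14, 17, 18, 20}
(X Δ ((Y ∩ Z)ᶜ ∪ (Z ∖ Y)))ᶜ = {5, 6, 10, 12, 13, 15, 16, 19}
Z Δ (X Δ ((Y ∩ Z)ᶜ ∪ (Z ∖ Y)))ᶜ = {3, 5, 6, 7, 9, 10, 11, 13, 15, 18, 19}

{3, 5, 6, 7, 9, 10, 11, 13, 15, 18, 19}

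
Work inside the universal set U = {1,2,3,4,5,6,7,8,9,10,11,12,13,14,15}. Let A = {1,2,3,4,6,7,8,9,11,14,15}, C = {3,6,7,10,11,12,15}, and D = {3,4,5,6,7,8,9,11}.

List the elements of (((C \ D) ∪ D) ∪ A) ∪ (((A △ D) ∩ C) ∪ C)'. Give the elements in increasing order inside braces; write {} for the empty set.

{1,2,3,4,5,6,7,8,9,10,11,12,13,14,15}

C \ D = {10,12,15}
(C \ D) ∪ D = {3,4,5,6,7,8,9,10,11,12,15}
((C \ D) ∪ D) ∪ A = {1,2,3,4,5,6,7,8,9,10,11,12,14,15}
A △ D = {1,2,5,14,15}
(A △ D) ∩ C = {15}
((A △ D) ∩ C) ∪ C = {3,6,7,10,11,12,15}
(((A △ D) ∩ C) ∪ C)' = {1,2,4,5,8,9,13,14}
(((C \ D) ∪ D) ∪ A) ∪ (((A △ D) ∩ C) ∪ C)' = {1,2,3,4,5,6,7,8,9,10,11,12,13,14,15}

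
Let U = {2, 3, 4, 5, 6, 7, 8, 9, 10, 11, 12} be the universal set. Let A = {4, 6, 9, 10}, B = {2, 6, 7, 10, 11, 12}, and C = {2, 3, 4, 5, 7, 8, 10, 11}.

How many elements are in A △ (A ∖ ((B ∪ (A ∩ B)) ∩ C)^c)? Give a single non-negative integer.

3

A ∩ B = {6, 10}
B ∪ (A ∩ B) = {2, 6, 7, 10, 11, 12}
(B ∪ (A ∩ B)) ∩ C = {2, 7, 10, 11}
((B ∪ (A ∩ B)) ∩ C)^c = {3, 4, 5, 6, 8, 9, 12}
A ∖ ((B ∪ (A ∩ B)) ∩ C)^c = {10}
A △ (A ∖ ((B ∪ (A ∩ B)) ∩ C)^c) = {4, 6, 9}
|A △ (A ∖ ((B ∪ (A ∩ B)) ∩ C)^c)| = 3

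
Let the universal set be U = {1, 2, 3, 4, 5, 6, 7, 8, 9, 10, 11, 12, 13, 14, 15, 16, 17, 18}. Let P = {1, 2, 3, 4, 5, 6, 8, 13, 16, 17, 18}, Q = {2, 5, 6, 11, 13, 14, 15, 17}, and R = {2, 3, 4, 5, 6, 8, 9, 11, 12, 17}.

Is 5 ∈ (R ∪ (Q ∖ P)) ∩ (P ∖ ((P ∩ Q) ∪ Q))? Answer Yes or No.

No

5 ∈ Q and 5 ∈ P, so 5 ∉ Q ∖ P
5 ∈ R and 5 ∉ (Q ∖ P), so 5 ∈ R ∪ (Q ∖ P)
5 ∈ P and 5 ∈ Q, so 5 ∈ P ∩ Q
5 ∈ (P ∩ Q) and 5 ∈ Q, so 5 ∈ (P ∩ Q) ∪ Q
5 ∈ P and 5 ∈ ((P ∩ Q) ∪ Q), so 5 ∉ P ∖ ((P ∩ Q) ∪ Q)
5 ∈ (R ∪ (Q ∖ P)) and 5 ∉ (P ∖ ((P ∩ Q) ∪ Q)), so 5 ∉ (R ∪ (Q ∖ P)) ∩ (P ∖ ((P ∩ Q) ∪ Q))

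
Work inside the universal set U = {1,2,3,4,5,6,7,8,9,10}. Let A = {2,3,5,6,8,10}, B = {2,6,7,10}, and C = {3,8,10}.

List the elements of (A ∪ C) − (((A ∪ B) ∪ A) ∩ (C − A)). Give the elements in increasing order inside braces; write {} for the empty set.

{2,3,5,6,8,10}

A ∪ C = {2,3,5,6,8,10}
A ∪ B = {2,3,5,6,7,8,10}
(A ∪ B) ∪ A = {2,3,5,6,7,8,10}
C − A = {}
((A ∪ B) ∪ A) ∩ (C − A) = {}
(A ∪ C) − (((A ∪ B) ∪ A) ∩ (C − A)) = {2,3,5,6,8,10}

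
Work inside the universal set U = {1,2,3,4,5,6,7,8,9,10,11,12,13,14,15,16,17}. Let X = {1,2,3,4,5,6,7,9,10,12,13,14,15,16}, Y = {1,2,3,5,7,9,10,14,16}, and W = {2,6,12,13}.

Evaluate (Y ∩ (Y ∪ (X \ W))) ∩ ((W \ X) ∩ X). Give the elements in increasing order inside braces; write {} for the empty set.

X \ W = {1,3,4,5,7,9,10,14,15,16}
Y ∪ (X \ W) = {1,2,3,4,5,7,9,10,14,15,16}
Y ∩ (Y ∪ (X \ W)) = {1,2,3,5,7,9,10,14,16}
W \ X = {}
(W \ X) ∩ X = {}
(Y ∩ (Y ∪ (X \ W))) ∩ ((W \ X) ∩ X) = {}

{}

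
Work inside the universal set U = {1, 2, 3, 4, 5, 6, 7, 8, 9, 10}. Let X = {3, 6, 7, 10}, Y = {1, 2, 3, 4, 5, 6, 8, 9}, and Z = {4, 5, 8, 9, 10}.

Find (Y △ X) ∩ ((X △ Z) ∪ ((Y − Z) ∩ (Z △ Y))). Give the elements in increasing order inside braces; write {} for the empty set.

Y △ X = {1, 2, 4, 5, 7, 8, 9, 10}
X △ Z = {3, 4, 5, 6, 7, 8, 9}
Y − Z = {1, 2, 3, 6}
Z △ Y = {1, 2, 3, 6, 10}
(Y − Z) ∩ (Z △ Y) = {1, 2, 3, 6}
(X △ Z) ∪ ((Y − Z) ∩ (Z △ Y)) = {1, 2, 3, 4, 5, 6, 7, 8, 9}
(Y △ X) ∩ ((X △ Z) ∪ ((Y − Z) ∩ (Z △ Y))) = {1, 2, 4, 5, 7, 8, 9}

{1, 2, 4, 5, 7, 8, 9}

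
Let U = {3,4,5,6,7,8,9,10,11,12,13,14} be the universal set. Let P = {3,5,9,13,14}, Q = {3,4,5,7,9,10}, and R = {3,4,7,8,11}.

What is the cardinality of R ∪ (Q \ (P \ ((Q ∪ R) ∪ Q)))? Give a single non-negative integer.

Q ∪ R = {3,4,5,7,8,9,10,11}
(Q ∪ R) ∪ Q = {3,4,5,7,8,9,10,11}
P \ ((Q ∪ R) ∪ Q) = {13,14}
Q \ (P \ ((Q ∪ R) ∪ Q)) = {3,4,5,7,9,10}
R ∪ (Q \ (P \ ((Q ∪ R) ∪ Q))) = {3,4,5,7,8,9,10,11}
|R ∪ (Q \ (P \ ((Q ∪ R) ∪ Q)))| = 8

8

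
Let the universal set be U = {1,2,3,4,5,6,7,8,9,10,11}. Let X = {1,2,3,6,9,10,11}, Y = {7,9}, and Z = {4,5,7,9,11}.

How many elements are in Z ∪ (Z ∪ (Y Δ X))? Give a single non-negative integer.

10

Y Δ X = {1,2,3,6,7,10,11}
Z ∪ (Y Δ X) = {1,2,3,4,5,6,7,9,10,11}
Z ∪ (Z ∪ (Y Δ X)) = {1,2,3,4,5,6,7,9,10,11}
|Z ∪ (Z ∪ (Y Δ X))| = 10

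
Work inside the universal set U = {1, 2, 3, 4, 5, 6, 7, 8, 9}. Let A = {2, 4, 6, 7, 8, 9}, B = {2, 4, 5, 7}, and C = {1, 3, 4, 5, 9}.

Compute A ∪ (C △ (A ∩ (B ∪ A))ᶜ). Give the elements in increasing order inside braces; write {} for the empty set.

{2, 4, 6, 7, 8, 9}

B ∪ A = {2, 4, 5, 6, 7, 8, 9}
A ∩ (B ∪ A) = {2, 4, 6, 7, 8, 9}
(A ∩ (B ∪ A))ᶜ = {1, 3, 5}
C △ (A ∩ (B ∪ A))ᶜ = {4, 9}
A ∪ (C △ (A ∩ (B ∪ A))ᶜ) = {2, 4, 6, 7, 8, 9}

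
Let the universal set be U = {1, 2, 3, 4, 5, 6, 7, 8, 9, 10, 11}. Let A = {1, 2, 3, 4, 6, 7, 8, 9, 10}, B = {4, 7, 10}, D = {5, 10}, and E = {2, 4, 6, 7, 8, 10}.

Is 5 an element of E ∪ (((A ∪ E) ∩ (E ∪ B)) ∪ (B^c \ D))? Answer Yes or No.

No

5 ∉ A and 5 ∉ E, so 5 ∉ A ∪ E
5 ∉ E and 5 ∉ B, so 5 ∉ E ∪ B
5 ∉ (A ∪ E) and 5 ∉ (E ∪ B), so 5 ∉ (A ∪ E) ∩ (E ∪ B)
5 ∉ B, so 5 ∈ B^c
5 ∈ B^c and 5 ∈ D, so 5 ∉ B^c \ D
5 ∉ ((A ∪ E) ∩ (E ∪ B)) and 5 ∉ (B^c \ D), so 5 ∉ ((A ∪ E) ∩ (E ∪ B)) ∪ (B^c \ D)
5 ∉ E and 5 ∉ (((A ∪ E) ∩ (E ∪ B)) ∪ (B^c \ D)), so 5 ∉ E ∪ (((A ∪ E) ∩ (E ∪ B)) ∪ (B^c \ D))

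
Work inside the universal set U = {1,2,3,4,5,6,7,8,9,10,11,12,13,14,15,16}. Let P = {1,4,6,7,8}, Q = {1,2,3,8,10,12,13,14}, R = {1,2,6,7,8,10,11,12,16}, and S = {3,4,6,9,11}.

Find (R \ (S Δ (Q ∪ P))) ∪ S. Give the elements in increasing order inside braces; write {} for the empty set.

{3,4,6,9,11,16}

Q ∪ P = {1,2,3,4,6,7,8,10,12,13,14}
S Δ (Q ∪ P) = {1,2,7,8,9,10,11,12,13,14}
R \ (S Δ (Q ∪ P)) = {6,16}
(R \ (S Δ (Q ∪ P))) ∪ S = {3,4,6,9,11,16}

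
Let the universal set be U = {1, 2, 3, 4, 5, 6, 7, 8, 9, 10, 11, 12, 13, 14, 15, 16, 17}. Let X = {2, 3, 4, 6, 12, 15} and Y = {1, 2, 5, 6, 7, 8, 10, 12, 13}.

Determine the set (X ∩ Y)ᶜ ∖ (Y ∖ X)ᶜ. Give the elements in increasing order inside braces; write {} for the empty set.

{1, 5, 7, 8, 10, 13}

X ∩ Y = {2, 6, 12}
(X ∩ Y)ᶜ = {1, 3, 4, 5, 7, 8, 9, 10, 11, 13, 14, 15, 16, 17}
Y ∖ X = {1, 5, 7, 8, 10, 13}
(Y ∖ X)ᶜ = {2, 3, 4, 6, 9, 11, 12, 14, 15, 16, 17}
(X ∩ Y)ᶜ ∖ (Y ∖ X)ᶜ = {1, 5, 7, 8, 10, 13}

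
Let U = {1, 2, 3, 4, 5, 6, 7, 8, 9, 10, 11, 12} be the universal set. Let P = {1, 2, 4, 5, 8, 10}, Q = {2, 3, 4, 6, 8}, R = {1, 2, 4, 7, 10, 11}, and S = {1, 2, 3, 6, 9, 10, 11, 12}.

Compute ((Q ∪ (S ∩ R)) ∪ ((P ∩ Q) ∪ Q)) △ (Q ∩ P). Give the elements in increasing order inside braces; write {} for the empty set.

S ∩ R = {1, 2, 10, 11}
Q ∪ (S ∩ R) = {1, 2, 3, 4, 6, 8, 10, 11}
P ∩ Q = {2, 4, 8}
(P ∩ Q) ∪ Q = {2, 3, 4, 6, 8}
(Q ∪ (S ∩ R)) ∪ ((P ∩ Q) ∪ Q) = {1, 2, 3, 4, 6, 8, 10, 11}
Q ∩ P = {2, 4, 8}
((Q ∪ (S ∩ R)) ∪ ((P ∩ Q) ∪ Q)) △ (Q ∩ P) = {1, 3, 6, 10, 11}

{1, 3, 6, 10, 11}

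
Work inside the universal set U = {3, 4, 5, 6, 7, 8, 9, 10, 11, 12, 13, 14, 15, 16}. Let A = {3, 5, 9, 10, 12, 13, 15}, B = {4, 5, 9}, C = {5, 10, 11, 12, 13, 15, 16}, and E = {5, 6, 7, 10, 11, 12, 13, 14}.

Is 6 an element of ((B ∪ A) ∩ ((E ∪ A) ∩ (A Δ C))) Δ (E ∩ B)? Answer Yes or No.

6 ∉ B and 6 ∉ A, so 6 ∉ B ∪ A
6 ∈ E and 6 ∉ A, so 6 ∈ E ∪ A
6 ∉ A and 6 ∉ C, so 6 ∉ A Δ C
6 ∈ (E ∪ A) and 6 ∉ (A Δ C), so 6 ∉ (E ∪ A) ∩ (A Δ C)
6 ∉ (B ∪ A) and 6 ∉ ((E ∪ A) ∩ (A Δ C)), so 6 ∉ (B ∪ A) ∩ ((E ∪ A) ∩ (A Δ C))
6 ∈ E and 6 ∉ B, so 6 ∉ E ∩ B
6 ∉ ((B ∪ A) ∩ ((E ∪ A) ∩ (A Δ C))) and 6 ∉ (E ∩ B), so 6 ∉ ((B ∪ A) ∩ ((E ∪ A) ∩ (A Δ C))) Δ (E ∩ B)

No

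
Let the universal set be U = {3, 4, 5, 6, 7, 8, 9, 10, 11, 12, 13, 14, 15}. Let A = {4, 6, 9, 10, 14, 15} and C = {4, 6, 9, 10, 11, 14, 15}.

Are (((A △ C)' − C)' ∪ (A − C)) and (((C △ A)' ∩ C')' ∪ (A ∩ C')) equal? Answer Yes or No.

Yes

A △ C = {11}
(A △ C)' = {3, 4, 5, 6, 7, 8, 9, 10, 12, 13, 14, 15}
(A △ C)' − C = {3, 5, 7, 8, 12, 13}
((A △ C)' − C)' = {4, 6, 9, 10, 11, 14, 15}
A − C = {}
((A △ C)' − C)' ∪ (A − C) = {4, 6, 9, 10, 11, 14, 15}
C △ A = {11}
(C △ A)' = {3, 4, 5, 6, 7, 8, 9, 10, 12, 13, 14, 15}
C' = {3, 5, 7, 8, 12, 13}
(C △ A)' ∩ C' = {3, 5, 7, 8, 12, 13}
((C △ A)' ∩ C')' = {4, 6, 9, 10, 11, 14, 15}
A ∩ C' = {}
((C △ A)' ∩ C')' ∪ (A ∩ C') = {4, 6, 9, 10, 11, 14, 15}
Both equal {4, 6, 9, 10, 11, 14, 15}, so ((A △ C)' − C)' ∪ (A − C) = ((C △ A)' ∩ C')' ∪ (A ∩ C').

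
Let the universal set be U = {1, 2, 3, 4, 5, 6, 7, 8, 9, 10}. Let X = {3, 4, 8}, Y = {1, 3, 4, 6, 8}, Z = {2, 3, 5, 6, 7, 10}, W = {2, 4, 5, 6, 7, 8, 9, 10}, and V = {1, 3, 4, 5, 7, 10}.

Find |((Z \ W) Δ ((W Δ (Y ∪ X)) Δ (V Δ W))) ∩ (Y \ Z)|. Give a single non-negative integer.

Z \ W = {3}
Y ∪ X = {1, 3, 4, 6, 8}
W Δ (Y ∪ X) = {1, 2, 3, 5, 7, 9, 10}
V Δ W = {1, 2, 3, 6, 8, 9}
(W Δ (Y ∪ X)) Δ (V Δ W) = {5, 6, 7, 8, 10}
(Z \ W) Δ ((W Δ (Y ∪ X)) Δ (V Δ W)) = {3, 5, 6, 7, 8, 10}
Y \ Z = {1, 4, 8}
((Z \ W) Δ ((W Δ (Y ∪ X)) Δ (V Δ W))) ∩ (Y \ Z) = {8}
|((Z \ W) Δ ((W Δ (Y ∪ X)) Δ (V Δ W))) ∩ (Y \ Z)| = 1

1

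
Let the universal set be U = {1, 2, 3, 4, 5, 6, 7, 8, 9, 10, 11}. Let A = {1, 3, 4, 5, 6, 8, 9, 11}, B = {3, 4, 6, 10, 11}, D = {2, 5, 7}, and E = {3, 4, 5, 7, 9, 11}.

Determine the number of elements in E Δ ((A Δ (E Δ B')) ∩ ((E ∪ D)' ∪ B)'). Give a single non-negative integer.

B' = {1, 2, 5, 7, 8, 9}
E Δ B' = {1, 2, 3, 4, 8, 11}
A Δ (E Δ B') = {2, 5, 6, 9}
E ∪ D = {2, 3, 4, 5, 7, 9, 11}
(E ∪ D)' = {1, 6, 8, 10}
(E ∪ D)' ∪ B = {1, 3, 4, 6, 8, 10, 11}
((E ∪ D)' ∪ B)' = {2, 5, 7, 9}
(A Δ (E Δ B')) ∩ ((E ∪ D)' ∪ B)' = {2, 5, 9}
E Δ ((A Δ (E Δ B')) ∩ ((E ∪ D)' ∪ B)') = {2, 3, 4, 7, 11}
|E Δ ((A Δ (E Δ B')) ∩ ((E ∪ D)' ∪ B)')| = 5

5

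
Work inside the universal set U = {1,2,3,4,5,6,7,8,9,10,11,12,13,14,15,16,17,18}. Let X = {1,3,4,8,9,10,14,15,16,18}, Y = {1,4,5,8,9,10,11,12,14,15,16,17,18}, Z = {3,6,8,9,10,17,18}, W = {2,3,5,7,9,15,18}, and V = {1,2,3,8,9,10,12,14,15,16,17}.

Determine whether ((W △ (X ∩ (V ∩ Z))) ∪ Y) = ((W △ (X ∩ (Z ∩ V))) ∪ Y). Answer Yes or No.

V ∩ Z = {3,8,9,10,17}
X ∩ (V ∩ Z) = {3,8,9,10}
W △ (X ∩ (V ∩ Z)) = {2,5,7,8,10,15,18}
(W △ (X ∩ (V ∩ Z))) ∪ Y = {1,2,4,5,7,8,9,10,11,12,14,15,16,17,18}
Z ∩ V = {3,8,9,10,17}
X ∩ (Z ∩ V) = {3,8,9,10}
W △ (X ∩ (Z ∩ V)) = {2,5,7,8,10,15,18}
(W △ (X ∩ (Z ∩ V))) ∪ Y = {1,2,4,5,7,8,9,10,11,12,14,15,16,17,18}
Both equal {1,2,4,5,7,8,9,10,11,12,14,15,16,17,18}, so (W △ (X ∩ (V ∩ Z))) ∪ Y = (W △ (X ∩ (Z ∩ V))) ∪ Y.

Yes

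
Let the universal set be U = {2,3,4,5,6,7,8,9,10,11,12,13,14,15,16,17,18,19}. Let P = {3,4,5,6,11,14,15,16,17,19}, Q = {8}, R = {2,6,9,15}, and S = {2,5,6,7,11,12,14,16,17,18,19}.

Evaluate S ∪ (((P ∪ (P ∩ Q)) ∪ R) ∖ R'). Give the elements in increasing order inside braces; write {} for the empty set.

P ∩ Q = {}
P ∪ (P ∩ Q) = {3,4,5,6,11,14,15,16,17,19}
(P ∪ (P ∩ Q)) ∪ R = {2,3,4,5,6,9,11,14,15,16,17,19}
R' = {3,4,5,7,8,10,11,12,13,14,16,17,18,19}
((P ∪ (P ∩ Q)) ∪ R) ∖ R' = {2,6,9,15}
S ∪ (((P ∪ (P ∩ Q)) ∪ R) ∖ R') = {2,5,6,7,9,11,12,14,15,16,17,18,19}

{2,5,6,7,9,11,12,14,15,16,17,18,19}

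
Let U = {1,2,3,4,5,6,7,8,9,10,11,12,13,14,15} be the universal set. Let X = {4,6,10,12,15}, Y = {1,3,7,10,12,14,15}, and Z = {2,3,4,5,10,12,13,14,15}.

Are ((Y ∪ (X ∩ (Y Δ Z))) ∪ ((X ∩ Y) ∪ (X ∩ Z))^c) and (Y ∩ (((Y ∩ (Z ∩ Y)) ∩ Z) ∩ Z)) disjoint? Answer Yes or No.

Y Δ Z = {1,2,4,5,7,13}
X ∩ (Y Δ Z) = {4}
Y ∪ (X ∩ (Y Δ Z)) = {1,3,4,7,10,12,14,15}
X ∩ Y = {10,12,15}
X ∩ Z = {4,10,12,15}
(X ∩ Y) ∪ (X ∩ Z) = {4,10,12,15}
((X ∩ Y) ∪ (X ∩ Z))^c = {1,2,3,5,6,7,8,9,11,13,14}
(Y ∪ (X ∩ (Y Δ Z))) ∪ ((X ∩ Y) ∪ (X ∩ Z))^c = {1,2,3,4,5,6,7,8,9,10,11,12,13,14,15}
Z ∩ Y = {3,10,12,14,15}
Y ∩ (Z ∩ Y) = {3,10,12,14,15}
(Y ∩ (Z ∩ Y)) ∩ Z = {3,10,12,14,15}
((Y ∩ (Z ∩ Y)) ∩ Z) ∩ Z = {3,10,12,14,15}
Y ∩ (((Y ∩ (Z ∩ Y)) ∩ Z) ∩ Z) = {3,10,12,14,15}
3 lies in both, so they are not disjoint.

No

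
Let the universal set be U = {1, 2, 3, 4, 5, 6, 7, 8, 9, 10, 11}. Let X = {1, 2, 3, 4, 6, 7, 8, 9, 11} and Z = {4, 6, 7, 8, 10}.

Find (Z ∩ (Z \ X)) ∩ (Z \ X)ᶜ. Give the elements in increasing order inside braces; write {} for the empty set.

{}

Z \ X = {10}
Z ∩ (Z \ X) = {10}
(Z \ X)ᶜ = {1, 2, 3, 4, 5, 6, 7, 8, 9, 11}
(Z ∩ (Z \ X)) ∩ (Z \ X)ᶜ = {}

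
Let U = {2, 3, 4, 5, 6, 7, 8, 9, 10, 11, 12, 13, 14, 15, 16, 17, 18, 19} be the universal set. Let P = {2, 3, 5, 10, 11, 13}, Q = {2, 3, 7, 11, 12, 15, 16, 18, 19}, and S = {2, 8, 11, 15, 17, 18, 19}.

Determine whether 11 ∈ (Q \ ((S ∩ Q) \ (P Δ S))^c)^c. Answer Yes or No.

11 ∈ S and 11 ∈ Q, so 11 ∈ S ∩ Q
11 ∈ P and 11 ∈ S, so 11 ∉ P Δ S
11 ∈ (S ∩ Q) and 11 ∉ (P Δ S), so 11 ∈ (S ∩ Q) \ (P Δ S)
11 ∉ ((S ∩ Q) \ (P Δ S))^c since 11 ∈ ((S ∩ Q) \ (P Δ S))
11 ∈ Q and 11 ∉ ((S ∩ Q) \ (P Δ S))^c, so 11 ∈ Q \ ((S ∩ Q) \ (P Δ S))^c
11 ∉ (Q \ ((S ∩ Q) \ (P Δ S))^c)^c since 11 ∈ (Q \ ((S ∩ Q) \ (P Δ S))^c)

No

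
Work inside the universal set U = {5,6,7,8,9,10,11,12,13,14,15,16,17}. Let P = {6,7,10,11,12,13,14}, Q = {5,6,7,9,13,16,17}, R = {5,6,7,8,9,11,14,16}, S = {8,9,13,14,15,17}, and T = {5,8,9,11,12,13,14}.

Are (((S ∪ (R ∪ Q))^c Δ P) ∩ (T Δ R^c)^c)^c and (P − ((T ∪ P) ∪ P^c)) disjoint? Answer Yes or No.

R ∪ Q = {5,6,7,8,9,11,13,14,16,17}
S ∪ (R ∪ Q) = {5,6,7,8,9,11,13,14,15,16,17}
(S ∪ (R ∪ Q))^c = {10,12}
(S ∪ (R ∪ Q))^c Δ P = {6,7,11,13,14}
R^c = {10,12,13,15,17}
T Δ R^c = {5,8,9,10,11,14,15,17}
(T Δ R^c)^c = {6,7,12,13,16}
((S ∪ (R ∪ Q))^c Δ P) ∩ (T Δ R^c)^c = {6,7,13}
(((S ∪ (R ∪ Q))^c Δ P) ∩ (T Δ R^c)^c)^c = {5,8,9,10,11,12,14,15,16,17}
T ∪ P = {5,6,7,8,9,10,11,12,13,14}
P^c = {5,8,9,15,16,17}
(T ∪ P) ∪ P^c = {5,6,7,8,9,10,11,12,13,14,15,16,17}
P − ((T ∪ P) ∪ P^c) = {}
{5,8,9,10,11,12,14,15,16,17} and {} share no elements.

Yes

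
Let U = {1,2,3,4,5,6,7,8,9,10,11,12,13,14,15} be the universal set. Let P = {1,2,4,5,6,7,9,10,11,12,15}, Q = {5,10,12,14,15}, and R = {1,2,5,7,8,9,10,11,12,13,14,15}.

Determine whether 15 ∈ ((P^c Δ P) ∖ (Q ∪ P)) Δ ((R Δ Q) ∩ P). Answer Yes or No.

No

15 ∈ P, so 15 ∉ P^c
15 ∉ P^c and 15 ∈ P, so 15 ∈ P^c Δ P
15 ∈ Q and 15 ∈ P, so 15 ∈ Q ∪ P
15 ∈ (P^c Δ P) and 15 ∈ (Q ∪ P), so 15 ∉ (P^c Δ P) ∖ (Q ∪ P)
15 ∈ R and 15 ∈ Q, so 15 ∉ R Δ Q
15 ∉ (R Δ Q) and 15 ∈ P, so 15 ∉ (R Δ Q) ∩ P
15 ∉ ((P^c Δ P) ∖ (Q ∪ P)) and 15 ∉ ((R Δ Q) ∩ P), so 15 ∉ ((P^c Δ P) ∖ (Q ∪ P)) Δ ((R Δ Q) ∩ P)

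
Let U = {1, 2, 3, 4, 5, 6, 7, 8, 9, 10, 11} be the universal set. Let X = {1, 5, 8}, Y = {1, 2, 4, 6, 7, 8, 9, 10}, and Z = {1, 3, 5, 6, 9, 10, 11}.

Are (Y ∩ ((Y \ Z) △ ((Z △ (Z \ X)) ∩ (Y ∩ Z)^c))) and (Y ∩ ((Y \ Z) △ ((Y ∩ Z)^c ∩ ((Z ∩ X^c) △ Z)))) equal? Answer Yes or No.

Y \ Z = {2, 4, 7, 8}
Z \ X = {3, 6, 9, 10, 11}
Z △ (Z \ X) = {1, 5}
Y ∩ Z = {1, 6, 9, 10}
(Y ∩ Z)^c = {2, 3, 4, 5, 7, 8, 11}
(Z △ (Z \ X)) ∩ (Y ∩ Z)^c = {5}
(Y \ Z) △ ((Z △ (Z \ X)) ∩ (Y ∩ Z)^c) = {2, 4, 5, 7, 8}
Y ∩ ((Y \ Z) △ ((Z △ (Z \ X)) ∩ (Y ∩ Z)^c)) = {2, 4, 7, 8}
X^c = {2, 3, 4, 6, 7, 9, 10, 11}
Z ∩ X^c = {3, 6, 9, 10, 11}
(Z ∩ X^c) △ Z = {1, 5}
(Y ∩ Z)^c ∩ ((Z ∩ X^c) △ Z) = {5}
(Y \ Z) △ ((Y ∩ Z)^c ∩ ((Z ∩ X^c) △ Z)) = {2, 4, 5, 7, 8}
Y ∩ ((Y \ Z) △ ((Y ∩ Z)^c ∩ ((Z ∩ X^c) △ Z))) = {2, 4, 7, 8}
Both equal {2, 4, 7, 8}, so Y ∩ ((Y \ Z) △ ((Z △ (Z \ X)) ∩ (Y ∩ Z)^c)) = Y ∩ ((Y \ Z) △ ((Y ∩ Z)^c ∩ ((Z ∩ X^c) △ Z))).

Yes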